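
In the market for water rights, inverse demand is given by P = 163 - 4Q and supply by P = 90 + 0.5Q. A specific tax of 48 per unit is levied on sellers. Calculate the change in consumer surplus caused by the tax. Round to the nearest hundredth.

-464.59

Pre-tax equilibrium: 163 - 4Q = 90 + 0.5Q gives Q* = 16.2222, P* = 98.1111.
A tax on sellers shifts supply up by 48: 163 - 4Q = 90 + 0.5Q + 48, so Q_t = 5.5556. Buyers pay P_b = 140.7778; sellers receive P_s = P_b - 48 = 92.7778.
Consumers lose the trapezoid between P* and P_b out to Q_t plus the triangle from Q_t to Q*: change in CS = 61.7284 - 526.321 = -464.5926.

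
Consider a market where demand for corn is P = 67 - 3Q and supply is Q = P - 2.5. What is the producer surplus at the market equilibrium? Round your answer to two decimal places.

130.01

Rewriting supply in inverse form: P = 2.5 + Q.
Equilibrium: 67 - 3Q = 2.5 + Q, so Q* = 16.125 and P* = 18.625.
The supply curve's price intercept is 2.5, so PS = (1/2)(Q*)(P* - 2.5) = (1/2)(16.125)(16.125) = 130.0078.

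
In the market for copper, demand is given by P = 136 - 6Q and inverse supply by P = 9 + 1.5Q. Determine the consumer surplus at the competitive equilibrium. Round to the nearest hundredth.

Set 136 - 6Q = 9 + 1.5Q, which gives 127 = 7.5Q, so Q* = 16.9333 and P* = 136 - 6(16.9333) = 34.4.
CS is the area between the demand curve and P* from 0 to Q*: (1/2)(16.9333)(101.6) = 860.2133.

860.21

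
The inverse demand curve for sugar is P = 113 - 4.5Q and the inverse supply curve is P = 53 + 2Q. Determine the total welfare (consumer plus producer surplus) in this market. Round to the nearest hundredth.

Setting demand equal to supply, 60 = 6.5Q, so Q* = 9.2308 and P* = 71.4615.
CS = (1/2)(9.2308)(41.5385) = 191.716 and PS = (1/2)(9.2308)(18.4615) = 85.2071, so total surplus = 276.9231.

276.92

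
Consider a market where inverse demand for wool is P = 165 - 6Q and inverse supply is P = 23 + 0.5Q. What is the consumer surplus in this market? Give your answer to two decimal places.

1431.76

Setting demand equal to supply, 142 = 6.5Q, so Q* = 21.8462 and P* = 33.9231.
Consumer surplus is the triangle under demand above P*: (1/2)(21.8462)(165 - 33.9231) = (1/2)(21.8462)(131.0769) = 1431.7633.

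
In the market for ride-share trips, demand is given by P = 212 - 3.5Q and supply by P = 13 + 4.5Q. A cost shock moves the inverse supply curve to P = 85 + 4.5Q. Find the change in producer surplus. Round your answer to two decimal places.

Initial equilibrium: Q_0 = 24.875, P_0 = 124.9375; CS_0 = (1/2)(24.875)(87.0625) = 1082.8398, PS_0 = (1/2)(24.875)(111.9375) = 1392.2227.
New equilibrium: 212 - 3.5Q = 85 + 4.5Q gives Q_1 = 15.875, P_1 = 156.4375; CS_1 = 441.0273, PS_1 = 567.0352.
Change in producer surplus = 567.0352 - 1392.2227 = -825.1875.

-825.19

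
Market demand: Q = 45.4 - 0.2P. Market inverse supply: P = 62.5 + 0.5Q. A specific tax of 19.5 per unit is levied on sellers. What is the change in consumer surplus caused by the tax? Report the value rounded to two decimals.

-498.78

Rewriting demand in inverse form: P = 227 - 5Q.
Pre-tax equilibrium: 227 - 5Q = 62.5 + 0.5Q gives Q* = 29.9091, P* = 77.4545.
A tax on sellers shifts supply up by 19.5: 227 - 5Q = 62.5 + 0.5Q + 19.5, so Q_t = 26.3636. Buyers pay P_b = 95.1818; sellers receive P_s = P_b - 19.5 = 75.6818.
CS falls from (1/2)(29.9091)(149.5455) = 2236.3843 to (1/2)(26.3636)(131.8182) = 1737.6033, a change of -498.781.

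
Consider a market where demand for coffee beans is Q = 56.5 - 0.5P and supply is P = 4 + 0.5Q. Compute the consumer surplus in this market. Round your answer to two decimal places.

Rewriting demand in inverse form: P = 113 - 2Q.
Equilibrium: 113 - 2Q = 4 + 0.5Q, so Q* = 43.6 and P* = 25.8.
Consumer surplus is the triangle under demand above P*: (1/2)(43.6)(113 - 25.8) = (1/2)(43.6)(87.2) = 1900.96.

1900.96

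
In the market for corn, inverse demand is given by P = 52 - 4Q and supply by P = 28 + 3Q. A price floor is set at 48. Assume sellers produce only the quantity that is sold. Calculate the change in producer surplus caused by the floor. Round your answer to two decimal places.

Without the control, 52 - 4Q = 28 + 3Q so Q* = 3.4286 and P* = 38.2857.
At the floor price 48, quantity demanded is (52 - 48)/4 = 1; demand is the short side, so Q = 1 trades at P = 48.
PS goes from (1/2)(3.4286)(10.2857) = 17.6327 to 18.5 (computed as (48 - 28)(1) - (1/2)(3)(1)^2), a change of 0.8673.

0.87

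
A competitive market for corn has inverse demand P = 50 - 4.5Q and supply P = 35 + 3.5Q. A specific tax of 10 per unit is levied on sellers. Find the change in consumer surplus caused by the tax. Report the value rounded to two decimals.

-7.03

Without the tax, 50 - 4.5Q = 35 + 3.5Q so Q* = 1.875 and P* = 41.5625.
A tax on sellers shifts supply up by 10: 50 - 4.5Q = 35 + 3.5Q + 10, so Q_t = 0.625. Buyers pay P_b = 47.1875; sellers receive P_s = P_b - 10 = 37.1875.
Consumers lose the trapezoid between P* and P_b out to Q_t plus the triangle from Q_t to Q*: change in CS = 0.8789 - 7.9102 = -7.0312.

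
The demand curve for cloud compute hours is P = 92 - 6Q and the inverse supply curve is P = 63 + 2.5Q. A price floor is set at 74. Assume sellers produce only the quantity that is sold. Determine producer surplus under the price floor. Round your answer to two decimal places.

21.75

Free-market equilibrium: 92 - 6Q = 63 + 2.5Q gives Q* = 3.4118, P* = 71.5294.
At P = 74, buyers demand (92 - 74)/6 = 3 while sellers would supply more, so the quantity traded is 3 at price 74.
The supply price at Q = 3 is 70.5. PS is the trapezoid between 74 and supply over [0, 3]: (1/2)[(74 - 63) + (74 - 70.5)](3) = 21.75.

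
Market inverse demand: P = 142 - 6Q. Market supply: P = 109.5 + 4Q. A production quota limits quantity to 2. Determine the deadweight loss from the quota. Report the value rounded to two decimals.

7.81

Without the quota, 142 - 6Q = 109.5 + 4Q gives Q* = 3.25.
At Q = 2 the demand price is 142 - 6(2) = 130 and the supply price is 109.5 + 4(2) = 117.5.
Deadweight loss is the triangle between the curves from 2 to 3.25: (1/2)(130 - 117.5)(3.25 - 2) = 7.8125.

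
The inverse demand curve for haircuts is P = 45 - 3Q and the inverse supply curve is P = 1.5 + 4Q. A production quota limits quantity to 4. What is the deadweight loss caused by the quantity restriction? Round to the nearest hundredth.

Unrestricted equilibrium: Q* = (45 - 1.5)/(3 + 4) = 6.2143.
At Q = 4 the demand price is 45 - 3(4) = 33 and the supply price is 1.5 + 4(4) = 17.5.
DWL = (1/2)(gap between curves at 4) x (Q* - 4) = (1/2)(15.5)(2.2143) = 17.1607.

17.16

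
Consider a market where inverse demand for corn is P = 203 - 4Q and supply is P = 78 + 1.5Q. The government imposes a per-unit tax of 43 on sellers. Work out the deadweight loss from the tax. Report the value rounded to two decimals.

Pre-tax equilibrium: 203 - 4Q = 78 + 1.5Q gives Q* = 22.7273, P* = 112.0909.
A tax on sellers shifts supply up by 43: 203 - 4Q = 78 + 1.5Q + 43, so Q_t = 14.9091. Buyers pay P_b = 143.3636; sellers receive P_s = P_b - 43 = 100.3636.
Deadweight loss is the triangle between the curves from Q_t to Q*: (1/2)(22.7273 - 14.9091)(43) = 168.0909.

168.09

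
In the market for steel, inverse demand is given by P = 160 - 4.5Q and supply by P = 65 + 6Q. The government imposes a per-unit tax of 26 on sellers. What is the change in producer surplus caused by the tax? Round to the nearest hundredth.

-116.03

Pre-tax equilibrium: 160 - 4.5Q = 65 + 6Q gives Q* = 9.0476, P* = 119.2857.
A tax on sellers shifts supply up by 26: 160 - 4.5Q = 65 + 6Q + 26, so Q_t = 6.5714. Buyers pay P_b = 130.4286; sellers receive P_s = P_b - 26 = 104.4286.
Producers lose the trapezoid between P_s and P* out to Q_t plus the triangle from Q_t to Q*: change in PS = 129.551 - 245.5782 = -116.0272.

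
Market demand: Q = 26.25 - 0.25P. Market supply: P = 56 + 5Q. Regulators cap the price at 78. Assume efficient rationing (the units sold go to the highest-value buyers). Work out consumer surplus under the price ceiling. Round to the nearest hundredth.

Rewriting demand in inverse form: P = 105 - 4Q.
Free-market equilibrium: 105 - 4Q = 56 + 5Q gives Q* = 5.4444, P* = 83.2222.
At the ceiling price 78, quantity supplied is (78 - 56)/5 = 4.4; supply is the short side, so Q = 4.4 trades at P = 78.
The demand price at Q = 4.4 is 87.4. CS is the trapezoid between demand and 78 over [0, 4.4]: (1/2)[(105 - 78) + (87.4 - 78)](4.4) = 80.08.

80.08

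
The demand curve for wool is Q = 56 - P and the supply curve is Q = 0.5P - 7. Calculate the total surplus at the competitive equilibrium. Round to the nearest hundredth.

Rewriting demand in inverse form: P = 56 - Q.
Rewriting supply in inverse form: P = 14 + 2Q.
Set 56 - Q = 14 + 2Q, which gives 42 = 3Q, so Q* = 14 and P* = 56 - (14) = 42.
CS = (1/2)(14)(14) = 98 and PS = (1/2)(14)(28) = 196, so total surplus = 294.

294.00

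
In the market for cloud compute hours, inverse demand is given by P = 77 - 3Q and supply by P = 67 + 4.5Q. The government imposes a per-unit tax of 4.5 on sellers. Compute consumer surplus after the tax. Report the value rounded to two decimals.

0.81

Without the tax, 77 - 3Q = 67 + 4.5Q so Q* = 1.3333 and P* = 73.
With the tax, sellers need 4.5 more per unit: 77 - 3Q = 67 + 4.5Q + 4.5, so Q_t = 0.7333. Buyers pay P_b = 74.8; sellers receive P_s = P_b - 4.5 = 70.3.
Consumer surplus is the triangle under demand above P_b: (1/2)(0.7333)(77 - 74.8) = 0.8067.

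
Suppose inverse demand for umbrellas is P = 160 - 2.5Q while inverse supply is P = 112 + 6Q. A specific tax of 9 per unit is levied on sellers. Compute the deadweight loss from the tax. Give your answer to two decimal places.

4.76

Pre-tax equilibrium: 160 - 2.5Q = 112 + 6Q gives Q* = 5.6471, P* = 145.8824.
A tax on sellers shifts supply up by 9: 160 - 2.5Q = 112 + 6Q + 9, so Q_t = 4.5882. Buyers pay P_b = 148.5294; sellers receive P_s = P_b - 9 = 139.5294.
The welfare triangle lost has base Q* - Q_t = 1.0588 and height t = 9, so DWL = (1/2)(1.0588)(9) = 4.7647.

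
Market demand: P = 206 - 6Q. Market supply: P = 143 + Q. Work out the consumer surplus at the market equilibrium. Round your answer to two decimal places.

243.00

Set 206 - 6Q = 143 + Q, which gives 63 = 7Q, so Q* = 9 and P* = 206 - 6(9) = 152.
CS is the area between the demand curve and P* from 0 to Q*: (1/2)(9)(54) = 243.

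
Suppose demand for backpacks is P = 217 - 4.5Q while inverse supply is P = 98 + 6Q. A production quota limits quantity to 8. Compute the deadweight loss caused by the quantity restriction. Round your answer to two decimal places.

Without the quota, 217 - 4.5Q = 98 + 6Q gives Q* = 11.3333.
At Q = 8 the demand price is 217 - 4.5(8) = 181 and the supply price is 98 + 6(8) = 146.
Deadweight loss is the triangle between the curves from 8 to 11.3333: (1/2)(181 - 146)(11.3333 - 8) = 58.3333.

58.33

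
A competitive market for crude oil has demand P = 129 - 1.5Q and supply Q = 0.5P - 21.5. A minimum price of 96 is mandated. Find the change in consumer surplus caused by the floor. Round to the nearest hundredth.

Rewriting supply in inverse form: P = 43 + 2Q.
Free-market equilibrium: 129 - 1.5Q = 43 + 2Q gives Q* = 24.5714, P* = 92.1429.
At P = 96, buyers demand (129 - 96)/1.5 = 22 while sellers would supply more, so the quantity traded is 22 at price 96.
CS goes from (1/2)(24.5714)(36.8571) = 452.8163 to 363 (computed as (129 - 96)(22) - (1/2)(1.5)(22)^2), a change of -89.8163.

-89.82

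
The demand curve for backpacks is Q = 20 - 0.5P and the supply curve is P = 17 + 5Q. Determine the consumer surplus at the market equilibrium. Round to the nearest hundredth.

10.80

Rewriting demand in inverse form: P = 40 - 2Q.
Setting demand equal to supply, 23 = 7Q, so Q* = 3.2857 and P* = 33.4286.
Consumer surplus is the triangle under demand above P*: (1/2)(3.2857)(40 - 33.4286) = (1/2)(3.2857)(6.5714) = 10.7959.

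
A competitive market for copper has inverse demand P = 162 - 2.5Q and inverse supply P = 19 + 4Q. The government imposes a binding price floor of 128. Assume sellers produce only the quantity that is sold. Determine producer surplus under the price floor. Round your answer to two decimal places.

1112.48

Free-market equilibrium: 162 - 2.5Q = 19 + 4Q gives Q* = 22, P* = 107.
At the floor price 128, quantity demanded is (162 - 128)/2.5 = 13.6; demand is the short side, so Q = 13.6 trades at P = 128.
The supply price at Q = 13.6 is 73.4. PS is the trapezoid between 128 and supply over [0, 13.6]: (1/2)[(128 - 19) + (128 - 73.4)](13.6) = 1112.48.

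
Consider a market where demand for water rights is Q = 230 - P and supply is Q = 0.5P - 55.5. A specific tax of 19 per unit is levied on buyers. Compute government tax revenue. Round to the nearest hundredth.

633.33

Rewriting demand in inverse form: P = 230 - Q.
Rewriting supply in inverse form: P = 111 + 2Q.
Pre-tax equilibrium: 230 - Q = 111 + 2Q gives Q* = 39.6667, P* = 190.3333.
With the tax, buyers' net willingness to pay falls by 19: (230 - 19) - Q = 111 + 2Q, so Q_t = 33.3333. Buyers pay P_b = 196.6667; sellers receive P_s = P_b - 19 = 177.6667.
Tax revenue = t x Q_t = 19 x 33.3333 = 633.3333.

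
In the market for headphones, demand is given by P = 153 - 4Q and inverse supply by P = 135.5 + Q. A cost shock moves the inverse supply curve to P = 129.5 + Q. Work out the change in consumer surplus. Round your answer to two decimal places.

19.68

Initial equilibrium: Q_0 = 3.5, P_0 = 139; CS_0 = (1/2)(3.5)(14) = 24.5, PS_0 = (1/2)(3.5)(3.5) = 6.125.
New equilibrium: 153 - 4Q = 129.5 + Q gives Q_1 = 4.7, P_1 = 134.2; CS_1 = 44.18, PS_1 = 11.045.
Change in consumer surplus = 44.18 - 24.5 = 19.68.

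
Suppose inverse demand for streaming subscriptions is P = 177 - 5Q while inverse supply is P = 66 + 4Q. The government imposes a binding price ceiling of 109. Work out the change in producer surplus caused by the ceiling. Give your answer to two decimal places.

-73.10

Without the control, 177 - 5Q = 66 + 4Q so Q* = 12.3333 and P* = 115.3333.
At P = 109, sellers supply (109 - 66)/4 = 10.75 while buyers want more, so the quantity traded is 10.75 at price 109.
PS goes from (1/2)(12.3333)(49.3333) = 304.2222 to 231.125 (computed as (109 - 66)(10.75) - (1/2)(4)(10.75)^2), a change of -73.0972.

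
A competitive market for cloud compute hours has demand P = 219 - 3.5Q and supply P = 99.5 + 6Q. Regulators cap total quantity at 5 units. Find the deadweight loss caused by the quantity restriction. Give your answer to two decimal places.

272.84

Without the quota, 219 - 3.5Q = 99.5 + 6Q gives Q* = 12.5789.
At Q = 5 the demand price is 219 - 3.5(5) = 201.5 and the supply price is 99.5 + 6(5) = 129.5.
Deadweight loss is the triangle between the curves from 5 to 12.5789: (1/2)(201.5 - 129.5)(12.5789 - 5) = 272.8421.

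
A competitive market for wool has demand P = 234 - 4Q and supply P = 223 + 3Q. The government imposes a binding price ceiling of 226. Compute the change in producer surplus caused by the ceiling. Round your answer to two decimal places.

-2.20

Without the control, 234 - 4Q = 223 + 3Q so Q* = 1.5714 and P* = 227.7143.
At the ceiling price 226, quantity supplied is (226 - 223)/3 = 1; supply is the short side, so Q = 1 trades at P = 226.
PS goes from (1/2)(1.5714)(4.7143) = 3.7041 to 1.5 (computed as (226 - 223)(1) - (1/2)(3)(1)^2), a change of -2.2041.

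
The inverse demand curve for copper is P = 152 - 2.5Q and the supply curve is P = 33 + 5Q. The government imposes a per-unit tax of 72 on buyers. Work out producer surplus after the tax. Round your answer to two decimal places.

Without the tax, 152 - 2.5Q = 33 + 5Q so Q* = 15.8667 and P* = 112.3333.
A tax on buyers shifts demand down by 72: (152 - 72) - 2.5Q = 33 + 5Q, so Q_t = 6.2667. Buyers pay P_b = 136.3333; sellers receive P_s = P_b - 72 = 64.3333.
Producer surplus is the triangle above supply below P_s: (1/2)(6.2667)(64.3333 - 33) = 98.1778.

98.18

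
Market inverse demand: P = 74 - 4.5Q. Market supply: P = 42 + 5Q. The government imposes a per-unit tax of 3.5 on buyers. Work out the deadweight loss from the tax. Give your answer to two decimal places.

Without the tax, 74 - 4.5Q = 42 + 5Q so Q* = 3.3684 and P* = 58.8421.
With the tax, buyers' net willingness to pay falls by 3.5: (74 - 3.5) - 4.5Q = 42 + 5Q, so Q_t = 3. Buyers pay P_b = 60.5; sellers receive P_s = P_b - 3.5 = 57.
The welfare triangle lost has base Q* - Q_t = 0.3684 and height t = 3.5, so DWL = (1/2)(0.3684)(3.5) = 0.6447.

0.64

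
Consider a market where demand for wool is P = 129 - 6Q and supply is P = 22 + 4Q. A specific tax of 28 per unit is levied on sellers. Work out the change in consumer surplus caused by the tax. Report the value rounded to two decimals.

Pre-tax equilibrium: 129 - 6Q = 22 + 4Q gives Q* = 10.7, P* = 64.8.
A tax on sellers shifts supply up by 28: 129 - 6Q = 22 + 4Q + 28, so Q_t = 7.9. Buyers pay P_b = 81.6; sellers receive P_s = P_b - 28 = 53.6.
CS falls from (1/2)(10.7)(64.2) = 343.47 to (1/2)(7.9)(47.4) = 187.23, a change of -156.24.

-156.24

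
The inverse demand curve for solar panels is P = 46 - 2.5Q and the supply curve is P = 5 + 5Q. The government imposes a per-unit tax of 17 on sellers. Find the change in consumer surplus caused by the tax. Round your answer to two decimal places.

Without the tax, 46 - 2.5Q = 5 + 5Q so Q* = 5.4667 and P* = 32.3333.
With the tax, sellers need 17 more per unit: 46 - 2.5Q = 5 + 5Q + 17, so Q_t = 3.2. Buyers pay P_b = 38; sellers receive P_s = P_b - 17 = 21.
Consumers lose the trapezoid between P* and P_b out to Q_t plus the triangle from Q_t to Q*: change in CS = 12.8 - 37.3556 = -24.5556.

-24.56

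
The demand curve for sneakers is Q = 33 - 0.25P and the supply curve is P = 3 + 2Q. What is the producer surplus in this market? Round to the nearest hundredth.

Rewriting demand in inverse form: P = 132 - 4Q.
Equilibrium: 132 - 4Q = 3 + 2Q, so Q* = 21.5 and P* = 46.
Producer surplus is the triangle above supply below P*: (1/2)(21.5)(46 - 3) = (1/2)(21.5)(43) = 462.25.

462.25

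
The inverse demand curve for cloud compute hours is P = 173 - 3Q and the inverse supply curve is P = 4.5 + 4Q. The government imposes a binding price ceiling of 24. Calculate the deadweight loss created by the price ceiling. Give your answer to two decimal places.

1289.76

Without the control, 173 - 3Q = 4.5 + 4Q so Q* = 24.0714 and P* = 100.7857.
At the ceiling price 24, quantity supplied is (24 - 4.5)/4 = 4.875; supply is the short side, so Q = 4.875 trades at P = 24.
The lost-trades triangle has base Q* - 4.875 = 19.1964 and height equal to the gap between the curves at Q = 4.875, which is 158.375 - 24 = 134.375. DWL = (1/2)(19.1964)(134.375) = 1289.76.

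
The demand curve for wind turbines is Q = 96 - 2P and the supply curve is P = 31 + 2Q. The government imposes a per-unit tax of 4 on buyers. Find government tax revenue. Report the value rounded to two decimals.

Rewriting demand in inverse form: P = 48 - 0.5Q.
Without the tax, 48 - 0.5Q = 31 + 2Q so Q* = 6.8 and P* = 44.6.
A tax on buyers shifts demand down by 4: (48 - 4) - 0.5Q = 31 + 2Q, so Q_t = 5.2. Buyers pay P_b = 45.4; sellers receive P_s = P_b - 4 = 41.4.
Tax revenue = t x Q_t = 4 x 5.2 = 20.8.

20.80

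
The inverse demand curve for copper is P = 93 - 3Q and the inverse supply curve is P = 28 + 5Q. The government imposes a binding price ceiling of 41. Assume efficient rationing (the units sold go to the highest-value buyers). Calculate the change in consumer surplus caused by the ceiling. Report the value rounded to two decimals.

26.04

Free-market equilibrium: 93 - 3Q = 28 + 5Q gives Q* = 8.125, P* = 68.625.
At P = 41, sellers supply (41 - 28)/5 = 2.6 while buyers want more, so the quantity traded is 2.6 at price 41.
CS goes from (1/2)(8.125)(24.375) = 99.0234 to 125.06 (computed as (93 - 41)(2.6) - (1/2)(3)(2.6)^2), a change of 26.0366.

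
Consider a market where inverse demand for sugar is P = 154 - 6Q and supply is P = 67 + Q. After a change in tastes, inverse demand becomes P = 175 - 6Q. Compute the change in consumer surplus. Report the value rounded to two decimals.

Initial equilibrium: Q_0 = 12.4286, P_0 = 79.4286; CS_0 = (1/2)(12.4286)(74.5714) = 463.4082, PS_0 = (1/2)(12.4286)(12.4286) = 77.2347.
New equilibrium: 175 - 6Q = 67 + Q gives Q_1 = 15.4286, P_1 = 82.4286; CS_1 = 714.1224, PS_1 = 119.0204.
Change in consumer surplus = 714.1224 - 463.4082 = 250.7143.

250.71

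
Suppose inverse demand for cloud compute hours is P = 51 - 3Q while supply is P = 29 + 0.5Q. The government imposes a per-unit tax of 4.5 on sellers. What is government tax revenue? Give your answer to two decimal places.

22.50

Pre-tax equilibrium: 51 - 3Q = 29 + 0.5Q gives Q* = 6.2857, P* = 32.1429.
A tax on sellers shifts supply up by 4.5: 51 - 3Q = 29 + 0.5Q + 4.5, so Q_t = 5. Buyers pay P_b = 36; sellers receive P_s = P_b - 4.5 = 31.5.
Revenue is the tax times quantity traded: 4.5 x 5 = 22.5.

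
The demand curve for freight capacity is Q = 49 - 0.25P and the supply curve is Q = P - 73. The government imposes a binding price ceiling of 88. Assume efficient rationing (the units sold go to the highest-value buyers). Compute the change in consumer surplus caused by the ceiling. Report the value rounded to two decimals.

Rewriting demand in inverse form: P = 196 - 4Q.
Rewriting supply in inverse form: P = 73 + Q.
Free-market equilibrium: 196 - 4Q = 73 + Q gives Q* = 24.6, P* = 97.6.
At P = 88, sellers supply (88 - 73)/1 = 15 while buyers want more, so the quantity traded is 15 at price 88.
CS goes from (1/2)(24.6)(98.4) = 1210.32 to 1170 (computed as (196 - 88)(15) - (1/2)(4)(15)^2), a change of -40.32.

-40.32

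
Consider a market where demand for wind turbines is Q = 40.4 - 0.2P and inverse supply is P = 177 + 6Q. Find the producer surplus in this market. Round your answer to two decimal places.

15.50

Rewriting demand in inverse form: P = 202 - 5Q.
Setting demand equal to supply, 25 = 11Q, so Q* = 2.2727 and P* = 190.6364.
PS is the area between P* and the supply curve from 0 to Q*: (1/2)(2.2727)(13.6364) = 15.4959.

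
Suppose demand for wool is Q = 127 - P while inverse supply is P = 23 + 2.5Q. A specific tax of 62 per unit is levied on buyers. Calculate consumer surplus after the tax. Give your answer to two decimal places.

Rewriting demand in inverse form: P = 127 - Q.
Pre-tax equilibrium: 127 - Q = 23 + 2.5Q gives Q* = 29.7143, P* = 97.2857.
With the tax, buyers' net willingness to pay falls by 62: (127 - 62) - Q = 23 + 2.5Q, so Q_t = 12. Buyers pay P_b = 115; sellers receive P_s = P_b - 62 = 53.
CS = (1/2)(Q_t)(127 - P_b) = (1/2)(12)(12) = 72.

72.00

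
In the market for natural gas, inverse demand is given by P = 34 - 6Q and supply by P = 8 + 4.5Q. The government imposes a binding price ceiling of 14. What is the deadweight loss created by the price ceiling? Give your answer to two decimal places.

6.86

Free-market equilibrium: 34 - 6Q = 8 + 4.5Q gives Q* = 2.4762, P* = 19.1429.
At the ceiling price 14, quantity supplied is (14 - 8)/4.5 = 1.3333; supply is the short side, so Q = 1.3333 trades at P = 14.
At Q = 1.3333 the demand price is 26 and the supply price is 14. Deadweight loss is the triangle between the curves from 1.3333 to 2.4762: (1/2)(26 - 14)(2.4762 - 1.3333) = 6.8571.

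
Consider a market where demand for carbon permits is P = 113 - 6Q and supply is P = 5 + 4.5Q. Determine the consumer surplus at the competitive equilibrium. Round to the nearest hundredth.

317.39

Equilibrium: 113 - 6Q = 5 + 4.5Q, so Q* = 10.2857 and P* = 51.2857.
Consumer surplus is the triangle under demand above P*: (1/2)(10.2857)(113 - 51.2857) = (1/2)(10.2857)(61.7143) = 317.3878.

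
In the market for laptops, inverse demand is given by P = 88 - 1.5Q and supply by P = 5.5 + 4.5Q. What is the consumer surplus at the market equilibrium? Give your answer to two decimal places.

Setting demand equal to supply, 82.5 = 6Q, so Q* = 13.75 and P* = 67.375.
Consumer surplus is the triangle under demand above P*: (1/2)(13.75)(88 - 67.375) = (1/2)(13.75)(20.625) = 141.7969.

141.80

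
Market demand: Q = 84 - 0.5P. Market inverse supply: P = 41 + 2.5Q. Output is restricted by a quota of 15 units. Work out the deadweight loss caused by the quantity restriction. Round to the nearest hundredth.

393.36

Rewriting demand in inverse form: P = 168 - 2Q.
Without the quota, 168 - 2Q = 41 + 2.5Q gives Q* = 28.2222.
At Q = 15 the demand price is 168 - 2(15) = 138 and the supply price is 41 + 2.5(15) = 78.5.
Deadweight loss is the triangle between the curves from 15 to 28.2222: (1/2)(138 - 78.5)(28.2222 - 15) = 393.3611.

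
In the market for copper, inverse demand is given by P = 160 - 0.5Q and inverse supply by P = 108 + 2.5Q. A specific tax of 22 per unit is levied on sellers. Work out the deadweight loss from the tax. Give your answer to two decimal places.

80.67

Without the tax, 160 - 0.5Q = 108 + 2.5Q so Q* = 17.3333 and P* = 151.3333.
A tax on sellers shifts supply up by 22: 160 - 0.5Q = 108 + 2.5Q + 22, so Q_t = 10. Buyers pay P_b = 155; sellers receive P_s = P_b - 22 = 133.
The welfare triangle lost has base Q* - Q_t = 7.3333 and height t = 22, so DWL = (1/2)(7.3333)(22) = 80.6667.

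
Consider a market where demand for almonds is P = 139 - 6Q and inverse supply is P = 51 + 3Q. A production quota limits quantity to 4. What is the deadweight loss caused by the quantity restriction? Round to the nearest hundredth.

150.22

Unrestricted equilibrium: Q* = (139 - 51)/(6 + 3) = 9.7778.
At Q = 4 the demand price is 139 - 6(4) = 115 and the supply price is 51 + 3(4) = 63.
DWL = (1/2)(gap between curves at 4) x (Q* - 4) = (1/2)(52)(5.7778) = 150.2222.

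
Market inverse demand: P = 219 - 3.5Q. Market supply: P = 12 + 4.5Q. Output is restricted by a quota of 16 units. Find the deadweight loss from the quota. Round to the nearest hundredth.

390.06

Without the quota, 219 - 3.5Q = 12 + 4.5Q gives Q* = 25.875.
At Q = 16 the demand price is 219 - 3.5(16) = 163 and the supply price is 12 + 4.5(16) = 84.
Deadweight loss is the triangle between the curves from 16 to 25.875: (1/2)(163 - 84)(25.875 - 16) = 390.0625.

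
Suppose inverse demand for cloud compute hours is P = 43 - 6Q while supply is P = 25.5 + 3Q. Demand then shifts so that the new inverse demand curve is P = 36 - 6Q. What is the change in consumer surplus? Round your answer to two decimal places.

Initial equilibrium: Q_0 = 1.9444, P_0 = 31.3333; CS_0 = (1/2)(1.9444)(11.6667) = 11.3426, PS_0 = (1/2)(1.9444)(5.8333) = 5.6713.
New equilibrium: 36 - 6Q = 25.5 + 3Q gives Q_1 = 1.1667, P_1 = 29; CS_1 = 4.0833, PS_1 = 2.0417.
Change in consumer surplus = 4.0833 - 11.3426 = -7.2593.

-7.26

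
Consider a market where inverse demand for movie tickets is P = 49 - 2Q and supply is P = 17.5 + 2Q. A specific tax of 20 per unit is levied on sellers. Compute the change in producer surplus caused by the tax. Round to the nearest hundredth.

Pre-tax equilibrium: 49 - 2Q = 17.5 + 2Q gives Q* = 7.875, P* = 33.25.
With the tax, sellers need 20 more per unit: 49 - 2Q = 17.5 + 2Q + 20, so Q_t = 2.875. Buyers pay P_b = 43.25; sellers receive P_s = P_b - 20 = 23.25.
Producers lose the trapezoid between P_s and P* out to Q_t plus the triangle from Q_t to Q*: change in PS = 8.2656 - 62.0156 = -53.75.

-53.75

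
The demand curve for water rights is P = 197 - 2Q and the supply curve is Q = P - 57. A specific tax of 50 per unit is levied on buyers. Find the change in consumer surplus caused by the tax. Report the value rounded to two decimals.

-1277.78

Rewriting supply in inverse form: P = 57 + Q.
Without the tax, 197 - 2Q = 57 + Q so Q* = 46.6667 and P* = 103.6667.
A tax on buyers shifts demand down by 50: (197 - 50) - 2Q = 57 + Q, so Q_t = 30. Buyers pay P_b = 137; sellers receive P_s = P_b - 50 = 87.
CS falls from (1/2)(46.6667)(93.3333) = 2177.7778 to (1/2)(30)(60) = 900, a change of -1277.7778.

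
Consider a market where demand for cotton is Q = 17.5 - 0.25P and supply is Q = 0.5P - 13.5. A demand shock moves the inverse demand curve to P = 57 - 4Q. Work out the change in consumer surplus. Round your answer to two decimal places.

-52.72

Rewriting demand in inverse form: P = 70 - 4Q.
Rewriting supply in inverse form: P = 27 + 2Q.
Initial equilibrium: Q_0 = 7.1667, P_0 = 41.3333; CS_0 = (1/2)(7.1667)(28.6667) = 102.7222, PS_0 = (1/2)(7.1667)(14.3333) = 51.3611.
New equilibrium: 57 - 4Q = 27 + 2Q gives Q_1 = 5, P_1 = 37; CS_1 = 50, PS_1 = 25.
Change in consumer surplus = 50 - 102.7222 = -52.7222.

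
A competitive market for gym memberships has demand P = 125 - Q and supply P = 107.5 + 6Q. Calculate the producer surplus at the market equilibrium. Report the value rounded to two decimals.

Setting demand equal to supply, 17.5 = 7Q, so Q* = 2.5 and P* = 122.5.
Producer surplus is the triangle above supply below P*: (1/2)(2.5)(122.5 - 107.5) = (1/2)(2.5)(15) = 18.75.

18.75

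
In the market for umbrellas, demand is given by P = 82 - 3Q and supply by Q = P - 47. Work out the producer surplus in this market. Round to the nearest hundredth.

Rewriting supply in inverse form: P = 47 + Q.
Equilibrium: 82 - 3Q = 47 + Q, so Q* = 8.75 and P* = 55.75.
PS is the area between P* and the supply curve from 0 to Q*: (1/2)(8.75)(8.75) = 38.2812.

38.28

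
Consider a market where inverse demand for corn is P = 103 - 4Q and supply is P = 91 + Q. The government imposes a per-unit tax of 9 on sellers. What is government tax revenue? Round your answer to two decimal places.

5.40

Pre-tax equilibrium: 103 - 4Q = 91 + Q gives Q* = 2.4, P* = 93.4.
With the tax, sellers need 9 more per unit: 103 - 4Q = 91 + Q + 9, so Q_t = 0.6. Buyers pay P_b = 100.6; sellers receive P_s = P_b - 9 = 91.6.
Revenue is the tax times quantity traded: 9 x 0.6 = 5.4.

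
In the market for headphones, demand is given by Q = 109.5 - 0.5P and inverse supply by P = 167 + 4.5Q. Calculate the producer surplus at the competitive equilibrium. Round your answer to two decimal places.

Rewriting demand in inverse form: P = 219 - 2Q.
Setting demand equal to supply, 52 = 6.5Q, so Q* = 8 and P* = 203.
The supply curve's price intercept is 167, so PS = (1/2)(Q*)(P* - 167) = (1/2)(8)(36) = 144.

144.00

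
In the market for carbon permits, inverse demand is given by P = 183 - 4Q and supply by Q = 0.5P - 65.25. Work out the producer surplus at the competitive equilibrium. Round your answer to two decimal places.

Rewriting supply in inverse form: P = 130.5 + 2Q.
Set 183 - 4Q = 130.5 + 2Q, which gives 52.5 = 6Q, so Q* = 8.75 and P* = 183 - 4(8.75) = 148.
PS is the area between P* and the supply curve from 0 to Q*: (1/2)(8.75)(17.5) = 76.5625.

76.56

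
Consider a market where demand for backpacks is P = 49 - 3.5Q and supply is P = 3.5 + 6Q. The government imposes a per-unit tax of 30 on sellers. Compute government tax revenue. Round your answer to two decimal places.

48.95

Without the tax, 49 - 3.5Q = 3.5 + 6Q so Q* = 4.7895 and P* = 32.2368.
With the tax, sellers need 30 more per unit: 49 - 3.5Q = 3.5 + 6Q + 30, so Q_t = 1.6316. Buyers pay P_b = 43.2895; sellers receive P_s = P_b - 30 = 13.2895.
Tax revenue = t x Q_t = 30 x 1.6316 = 48.9474.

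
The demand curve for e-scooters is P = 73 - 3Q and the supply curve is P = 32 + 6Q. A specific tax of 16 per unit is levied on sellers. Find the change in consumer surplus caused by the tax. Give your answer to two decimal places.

Pre-tax equilibrium: 73 - 3Q = 32 + 6Q gives Q* = 4.5556, P* = 59.3333.
A tax on sellers shifts supply up by 16: 73 - 3Q = 32 + 6Q + 16, so Q_t = 2.7778. Buyers pay P_b = 64.6667; sellers receive P_s = P_b - 16 = 48.6667.
CS falls from (1/2)(4.5556)(13.6667) = 31.1296 to (1/2)(2.7778)(8.3333) = 11.5741, a change of -19.5556.

-19.56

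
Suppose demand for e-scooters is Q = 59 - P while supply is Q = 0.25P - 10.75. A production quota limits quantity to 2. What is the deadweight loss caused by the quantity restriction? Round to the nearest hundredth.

3.60

Rewriting demand in inverse form: P = 59 - Q.
Rewriting supply in inverse form: P = 43 + 4Q.
Unrestricted equilibrium: Q* = (59 - 43)/(1 + 4) = 3.2.
At Q = 2 the demand price is 59 - (2) = 57 and the supply price is 43 + 4(2) = 51.
Deadweight loss is the triangle between the curves from 2 to 3.2: (1/2)(57 - 51)(3.2 - 2) = 3.6.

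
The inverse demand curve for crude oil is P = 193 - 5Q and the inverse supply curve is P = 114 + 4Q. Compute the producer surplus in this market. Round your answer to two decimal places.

154.10

Setting demand equal to supply, 79 = 9Q, so Q* = 8.7778 and P* = 149.1111.
Producer surplus is the triangle above supply below P*: (1/2)(8.7778)(149.1111 - 114) = (1/2)(8.7778)(35.1111) = 154.0988.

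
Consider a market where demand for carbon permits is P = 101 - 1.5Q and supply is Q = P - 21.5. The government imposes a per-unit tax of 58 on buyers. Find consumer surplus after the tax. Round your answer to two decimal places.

Rewriting supply in inverse form: P = 21.5 + Q.
Without the tax, 101 - 1.5Q = 21.5 + Q so Q* = 31.8 and P* = 53.3.
A tax on buyers shifts demand down by 58: (101 - 58) - 1.5Q = 21.5 + Q, so Q_t = 8.6. Buyers pay P_b = 88.1; sellers receive P_s = P_b - 58 = 30.1.
Consumer surplus is the triangle under demand above P_b: (1/2)(8.6)(101 - 88.1) = 55.47.

55.47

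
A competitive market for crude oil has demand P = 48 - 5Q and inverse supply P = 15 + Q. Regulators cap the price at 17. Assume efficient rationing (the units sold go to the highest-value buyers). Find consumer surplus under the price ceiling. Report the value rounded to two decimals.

52.00

Without the control, 48 - 5Q = 15 + Q so Q* = 5.5 and P* = 20.5.
At P = 17, sellers supply (17 - 15)/1 = 2 while buyers want more, so the quantity traded is 2 at price 17.
The demand price at Q = 2 is 38. CS is the trapezoid between demand and 17 over [0, 2]: (1/2)[(48 - 17) + (38 - 17)](2) = 52.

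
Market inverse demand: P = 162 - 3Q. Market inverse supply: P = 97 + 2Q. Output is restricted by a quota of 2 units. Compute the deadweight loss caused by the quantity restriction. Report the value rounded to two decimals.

Unrestricted equilibrium: Q* = (162 - 97)/(3 + 2) = 13.
At Q = 2 the demand price is 162 - 3(2) = 156 and the supply price is 97 + 2(2) = 101.
Deadweight loss is the triangle between the curves from 2 to 13: (1/2)(156 - 101)(13 - 2) = 302.5.

302.50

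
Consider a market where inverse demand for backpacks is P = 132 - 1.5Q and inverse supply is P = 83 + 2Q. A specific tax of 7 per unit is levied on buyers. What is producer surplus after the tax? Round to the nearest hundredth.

Pre-tax equilibrium: 132 - 1.5Q = 83 + 2Q gives Q* = 14, P* = 111.
A tax on buyers shifts demand down by 7: (132 - 7) - 1.5Q = 83 + 2Q, so Q_t = 12. Buyers pay P_b = 114; sellers receive P_s = P_b - 7 = 107.
PS = (1/2)(Q_t)(P_s - 83) = (1/2)(12)(24) = 144.

144.00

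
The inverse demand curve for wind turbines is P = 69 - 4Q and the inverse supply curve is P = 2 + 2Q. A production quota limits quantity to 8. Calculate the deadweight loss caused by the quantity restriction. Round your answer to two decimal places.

Without the quota, 69 - 4Q = 2 + 2Q gives Q* = 11.1667.
At Q = 8 the demand price is 69 - 4(8) = 37 and the supply price is 2 + 2(8) = 18.
DWL = (1/2)(gap between curves at 8) x (Q* - 8) = (1/2)(19)(3.1667) = 30.0833.

30.08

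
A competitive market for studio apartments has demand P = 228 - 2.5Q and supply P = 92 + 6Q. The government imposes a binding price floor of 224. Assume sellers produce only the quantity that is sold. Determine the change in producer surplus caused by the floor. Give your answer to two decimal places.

Without the control, 228 - 2.5Q = 92 + 6Q so Q* = 16 and P* = 188.
At the floor price 224, quantity demanded is (228 - 224)/2.5 = 1.6; demand is the short side, so Q = 1.6 trades at P = 224.
PS goes from (1/2)(16)(96) = 768 to 203.52 (computed as (224 - 92)(1.6) - (1/2)(6)(1.6)^2), a change of -564.48.

-564.48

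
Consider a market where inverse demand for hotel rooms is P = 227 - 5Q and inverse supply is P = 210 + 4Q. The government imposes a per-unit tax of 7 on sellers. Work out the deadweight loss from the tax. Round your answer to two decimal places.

Pre-tax equilibrium: 227 - 5Q = 210 + 4Q gives Q* = 1.8889, P* = 217.5556.
With the tax, sellers need 7 more per unit: 227 - 5Q = 210 + 4Q + 7, so Q_t = 1.1111. Buyers pay P_b = 221.4444; sellers receive P_s = P_b - 7 = 214.4444.
Deadweight loss is the triangle between the curves from Q_t to Q*: (1/2)(1.8889 - 1.1111)(7) = 2.7222.

2.72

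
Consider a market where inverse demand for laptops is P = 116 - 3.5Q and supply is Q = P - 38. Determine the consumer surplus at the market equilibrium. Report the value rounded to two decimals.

525.78

Rewriting supply in inverse form: P = 38 + Q.
Setting demand equal to supply, 78 = 4.5Q, so Q* = 17.3333 and P* = 55.3333.
CS is the area between the demand curve and P* from 0 to Q*: (1/2)(17.3333)(60.6667) = 525.7778.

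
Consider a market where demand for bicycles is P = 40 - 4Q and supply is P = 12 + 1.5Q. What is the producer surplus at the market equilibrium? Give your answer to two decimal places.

Equilibrium: 40 - 4Q = 12 + 1.5Q, so Q* = 5.0909 and P* = 19.6364.
PS is the area between P* and the supply curve from 0 to Q*: (1/2)(5.0909)(7.6364) = 19.438.

19.44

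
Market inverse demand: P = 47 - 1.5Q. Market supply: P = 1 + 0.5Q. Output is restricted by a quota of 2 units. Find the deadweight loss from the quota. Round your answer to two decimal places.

Without the quota, 47 - 1.5Q = 1 + 0.5Q gives Q* = 23.
At Q = 2 the demand price is 47 - 1.5(2) = 44 and the supply price is 1 + 0.5(2) = 2.
DWL = (1/2)(gap between curves at 2) x (Q* - 2) = (1/2)(42)(21) = 441.

441.00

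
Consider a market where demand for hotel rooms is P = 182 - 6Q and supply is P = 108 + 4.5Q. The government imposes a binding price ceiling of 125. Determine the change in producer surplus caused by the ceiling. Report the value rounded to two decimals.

-79.64

Without the control, 182 - 6Q = 108 + 4.5Q so Q* = 7.0476 and P* = 139.7143.
At the ceiling price 125, quantity supplied is (125 - 108)/4.5 = 3.7778; supply is the short side, so Q = 3.7778 trades at P = 125.
PS goes from (1/2)(7.0476)(31.7143) = 111.7551 to 32.1111 (computed as (125 - 108)(3.7778) - (1/2)(4.5)(3.7778)^2), a change of -79.644.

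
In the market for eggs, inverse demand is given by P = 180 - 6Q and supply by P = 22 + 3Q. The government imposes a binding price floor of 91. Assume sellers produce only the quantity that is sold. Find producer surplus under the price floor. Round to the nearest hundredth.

693.46

Without the control, 180 - 6Q = 22 + 3Q so Q* = 17.5556 and P* = 74.6667.
At P = 91, buyers demand (180 - 91)/6 = 14.8333 while sellers would supply more, so the quantity traded is 14.8333 at price 91.
The supply price at Q = 14.8333 is 66.5. PS is the trapezoid between 91 and supply over [0, 14.8333]: (1/2)[(91 - 22) + (91 - 66.5)](14.8333) = 693.4583.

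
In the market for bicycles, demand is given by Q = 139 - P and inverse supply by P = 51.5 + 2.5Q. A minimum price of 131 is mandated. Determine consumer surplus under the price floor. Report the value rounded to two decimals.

Rewriting demand in inverse form: P = 139 - Q.
Free-market equilibrium: 139 - Q = 51.5 + 2.5Q gives Q* = 25, P* = 114.
At P = 131, buyers demand (139 - 131)/1 = 8 while sellers would supply more, so the quantity traded is 8 at price 131.
CS is the triangle under demand above 131: (1/2)(8)(139 - 131) = 32.

32.00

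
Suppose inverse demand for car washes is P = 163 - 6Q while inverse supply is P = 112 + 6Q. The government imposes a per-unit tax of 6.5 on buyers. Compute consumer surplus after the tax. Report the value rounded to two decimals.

Without the tax, 163 - 6Q = 112 + 6Q so Q* = 4.25 and P* = 137.5.
With the tax, buyers' net willingness to pay falls by 6.5: (163 - 6.5) - 6Q = 112 + 6Q, so Q_t = 3.7083. Buyers pay P_b = 140.75; sellers receive P_s = P_b - 6.5 = 134.25.
CS = (1/2)(Q_t)(163 - P_b) = (1/2)(3.7083)(22.25) = 41.2552.

41.26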